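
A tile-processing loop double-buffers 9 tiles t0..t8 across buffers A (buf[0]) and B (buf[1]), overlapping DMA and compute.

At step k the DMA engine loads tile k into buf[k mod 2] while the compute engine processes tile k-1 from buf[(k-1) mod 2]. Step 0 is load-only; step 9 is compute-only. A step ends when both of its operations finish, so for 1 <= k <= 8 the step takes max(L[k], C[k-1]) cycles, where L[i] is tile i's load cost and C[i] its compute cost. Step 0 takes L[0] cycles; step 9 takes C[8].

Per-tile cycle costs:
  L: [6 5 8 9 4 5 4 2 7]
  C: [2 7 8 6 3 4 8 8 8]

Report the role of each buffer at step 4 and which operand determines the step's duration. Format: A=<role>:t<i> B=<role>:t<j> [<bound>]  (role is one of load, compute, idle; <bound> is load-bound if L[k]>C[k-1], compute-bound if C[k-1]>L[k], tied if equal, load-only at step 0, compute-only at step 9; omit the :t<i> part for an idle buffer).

step 4: A=load:t4 B=compute:t3 [compute-bound]

k=0 load=t0/6c comp=- wait=6 total=6
k=1 load=t1/5c comp=t0/2c wait=5 total=11
k=2 load=t2/8c comp=t1/7c wait=8 total=19
k=3 load=t3/9c comp=t2/8c wait=9 total=28
k=4 load=t4/4c comp=t3/6c wait=6 total=34
k=5 load=t5/5c comp=t4/3c wait=5 total=39
k=6 load=t6/4c comp=t5/4c wait=4 total=43
k=7 load=t7/2c comp=t6/8c wait=8 total=51
k=8 load=t8/7c comp=t7/8c wait=8 total=59
k=9 load=- comp=t8/8c wait=8 total=67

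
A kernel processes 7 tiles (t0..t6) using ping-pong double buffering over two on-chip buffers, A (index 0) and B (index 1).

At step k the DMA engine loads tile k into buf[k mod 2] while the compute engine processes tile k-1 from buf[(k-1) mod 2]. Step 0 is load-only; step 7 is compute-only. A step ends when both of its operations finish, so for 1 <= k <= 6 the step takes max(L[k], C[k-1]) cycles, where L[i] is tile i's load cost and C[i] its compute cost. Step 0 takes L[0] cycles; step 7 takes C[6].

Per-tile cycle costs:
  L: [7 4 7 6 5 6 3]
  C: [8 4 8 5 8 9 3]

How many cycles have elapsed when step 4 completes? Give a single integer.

  0. 7=7c; end=7; A:t0 B:-
  1. max(4,8)=8c; end=15; A:t0 B:t1
  2. max(7,4)=7c; end=22; A:t2 B:t1
  3. max(6,8)=8c; end=30; A:t2 B:t3
  4. max(5,5)=5c; end=35; A:t4 B:t3
  5. max(6,8)=8c; end=43; A:t4 B:t5
  6. max(3,9)=9c; end=52; A:t6 B:t5
  7. 3=3c; end=55; A:t6 B:t5

end_cycle[4] = 35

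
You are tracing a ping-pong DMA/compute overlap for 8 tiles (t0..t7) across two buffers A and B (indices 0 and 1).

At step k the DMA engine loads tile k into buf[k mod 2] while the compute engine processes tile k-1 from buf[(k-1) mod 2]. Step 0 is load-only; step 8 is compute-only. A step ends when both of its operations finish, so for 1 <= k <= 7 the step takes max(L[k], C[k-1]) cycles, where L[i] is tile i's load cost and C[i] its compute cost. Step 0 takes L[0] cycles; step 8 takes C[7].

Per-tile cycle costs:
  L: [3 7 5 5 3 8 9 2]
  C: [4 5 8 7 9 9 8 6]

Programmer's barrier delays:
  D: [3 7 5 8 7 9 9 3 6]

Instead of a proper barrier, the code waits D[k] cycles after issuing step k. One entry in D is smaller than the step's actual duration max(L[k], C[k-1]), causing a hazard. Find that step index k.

hazard at step 7

k=0 barrier L[0]=3→3c, D[0]=3 ok
k=1 barrier max(L[1]=7,C[0]=4)→7c, D[1]=7 ok
k=2 barrier max(L[2]=5,C[1]=5)→5c, D[2]=5 ok
k=3 barrier max(L[3]=5,C[2]=8)→8c, D[3]=8 ok
k=4 barrier max(L[4]=3,C[3]=7)→7c, D[4]=7 ok
k=5 barrier max(L[5]=8,C[4]=9)→9c, D[5]=9 ok
k=6 barrier max(L[6]=9,C[5]=9)→9c, D[6]=9 ok
k=7 barrier max(L[7]=2,C[6]=8)→8c, D[7]=3 SHORT
k=8 barrier C[7]=6→6c, D[8]=6 ok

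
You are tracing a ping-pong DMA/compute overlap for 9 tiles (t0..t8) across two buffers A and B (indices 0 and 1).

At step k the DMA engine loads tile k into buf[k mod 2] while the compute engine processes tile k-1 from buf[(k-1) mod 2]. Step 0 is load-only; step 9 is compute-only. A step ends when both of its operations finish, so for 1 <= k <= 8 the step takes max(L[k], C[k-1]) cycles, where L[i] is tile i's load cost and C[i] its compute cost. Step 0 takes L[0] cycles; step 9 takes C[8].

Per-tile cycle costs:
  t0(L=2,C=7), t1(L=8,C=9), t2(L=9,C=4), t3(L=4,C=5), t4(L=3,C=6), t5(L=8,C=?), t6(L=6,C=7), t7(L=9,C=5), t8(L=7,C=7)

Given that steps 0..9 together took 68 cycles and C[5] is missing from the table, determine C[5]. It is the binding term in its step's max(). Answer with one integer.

step 0 = dur = L[0]=2 = 2
step 1 = dur = max(L[1]=8, C[0]=7) = 8
step 2 = dur = max(L[2]=9, C[1]=9) = 9
step 3 = dur = max(L[3]=4, C[2]=4) = 4
step 4 = dur = max(L[4]=3, C[3]=5) = 5
step 5 = dur = max(L[5]=8, C[4]=6) = 8
step 6 = dur = max(L[6]=6, C[5]=?) = C[5]  (unknown; binding)
step 7 = dur = max(L[7]=9, C[6]=7) = 9
step 8 = dur = max(L[8]=7, C[7]=5) = 7
step 9 = dur = C[8]=7 = 7
sum of known step durations = 59
dur[6] = total - known = 68 - 59 = 9
C[5] is the binding max in step 6, so C[5] = dur[6] = 9

C[5] = 9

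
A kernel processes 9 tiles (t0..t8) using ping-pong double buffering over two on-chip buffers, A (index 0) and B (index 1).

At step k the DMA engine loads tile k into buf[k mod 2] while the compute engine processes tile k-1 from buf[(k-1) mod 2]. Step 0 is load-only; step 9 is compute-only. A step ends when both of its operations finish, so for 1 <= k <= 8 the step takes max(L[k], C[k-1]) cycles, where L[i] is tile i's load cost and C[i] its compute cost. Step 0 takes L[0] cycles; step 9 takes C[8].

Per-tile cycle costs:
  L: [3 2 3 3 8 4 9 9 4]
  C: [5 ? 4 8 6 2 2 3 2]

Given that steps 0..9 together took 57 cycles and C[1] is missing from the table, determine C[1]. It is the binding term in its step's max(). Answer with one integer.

C[1] = 7

step 0: dur = L[0]=3 = 3
step 1: dur = max(L[1]=2, C[0]=5) = 5
step 2: dur = max(L[2]=3, C[1]=?) = C[1]  (unknown; binding)
step 3: dur = max(L[3]=3, C[2]=4) = 4
step 4: dur = max(L[4]=8, C[3]=8) = 8
step 5: dur = max(L[5]=4, C[4]=6) = 6
step 6: dur = max(L[6]=9, C[5]=2) = 9
step 7: dur = max(L[7]=9, C[6]=2) = 9
step 8: dur = max(L[8]=4, C[7]=3) = 4
step 9: dur = C[8]=2 = 2
sum of known step durations = 50
dur[2] = total - known = 57 - 50 = 7
C[1] is the binding max in step 2, so C[1] = dur[2] = 7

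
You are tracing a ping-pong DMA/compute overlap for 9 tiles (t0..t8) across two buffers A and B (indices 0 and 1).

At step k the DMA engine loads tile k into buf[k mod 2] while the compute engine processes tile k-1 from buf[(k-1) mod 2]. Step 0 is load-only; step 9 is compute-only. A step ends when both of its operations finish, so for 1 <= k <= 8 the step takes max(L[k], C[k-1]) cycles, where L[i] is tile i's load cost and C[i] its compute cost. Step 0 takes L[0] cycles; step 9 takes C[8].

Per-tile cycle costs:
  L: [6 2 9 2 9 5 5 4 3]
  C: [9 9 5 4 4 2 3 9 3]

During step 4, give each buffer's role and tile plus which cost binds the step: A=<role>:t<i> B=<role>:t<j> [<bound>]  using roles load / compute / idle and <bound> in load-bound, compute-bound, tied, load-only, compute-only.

step 4: A=load:t4 B=compute:t3 [load-bound]

step 0: L[0]=6 → dur=6, Σ=6 | A=load:t0 B=idle [load-only]
step 1: L[1]=2 C[0]=9 → dur=9, Σ=15 | A=compute:t0 B=load:t1 [compute-bound]
step 2: L[2]=9 C[1]=9 → dur=9, Σ=24 | A=load:t2 B=compute:t1 [tied]
step 3: L[3]=2 C[2]=5 → dur=5, Σ=29 | A=compute:t2 B=load:t3 [compute-bound]
step 4: L[4]=9 C[3]=4 → dur=9, Σ=38 | A=load:t4 B=compute:t3 [load-bound]
step 5: L[5]=5 C[4]=4 → dur=5, Σ=43 | A=compute:t4 B=load:t5 [load-bound]
step 6: L[6]=5 C[5]=2 → dur=5, Σ=48 | A=load:t6 B=compute:t5 [load-bound]
step 7: L[7]=4 C[6]=3 → dur=4, Σ=52 | A=compute:t6 B=load:t7 [load-bound]
step 8: L[8]=3 C[7]=9 → dur=9, Σ=61 | A=load:t8 B=compute:t7 [compute-bound]
step 9: C[8]=3 → dur=3, Σ=64 | A=compute:t8 B=idle [compute-only]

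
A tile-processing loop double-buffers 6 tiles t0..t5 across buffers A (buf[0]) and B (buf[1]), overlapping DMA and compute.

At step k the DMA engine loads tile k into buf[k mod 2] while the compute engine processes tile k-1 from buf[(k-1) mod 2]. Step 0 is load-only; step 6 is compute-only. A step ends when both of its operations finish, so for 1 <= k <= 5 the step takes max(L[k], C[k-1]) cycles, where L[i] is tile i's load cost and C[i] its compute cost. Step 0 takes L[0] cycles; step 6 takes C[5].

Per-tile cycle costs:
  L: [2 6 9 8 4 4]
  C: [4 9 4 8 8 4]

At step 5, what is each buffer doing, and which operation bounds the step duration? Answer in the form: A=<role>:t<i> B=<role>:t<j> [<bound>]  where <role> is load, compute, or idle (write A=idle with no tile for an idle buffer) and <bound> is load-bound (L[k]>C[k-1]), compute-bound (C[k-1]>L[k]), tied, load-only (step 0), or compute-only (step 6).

step 5: A=compute:t4 B=load:t5 [compute-bound]

k=0 load=t0/2c comp=- wait=2 total=2
k=1 load=t1/6c comp=t0/4c wait=6 total=8
k=2 load=t2/9c comp=t1/9c wait=9 total=17
k=3 load=t3/8c comp=t2/4c wait=8 total=25
k=4 load=t4/4c comp=t3/8c wait=8 total=33
k=5 load=t5/4c comp=t4/8c wait=8 total=41
k=6 load=- comp=t5/4c wait=4 total=45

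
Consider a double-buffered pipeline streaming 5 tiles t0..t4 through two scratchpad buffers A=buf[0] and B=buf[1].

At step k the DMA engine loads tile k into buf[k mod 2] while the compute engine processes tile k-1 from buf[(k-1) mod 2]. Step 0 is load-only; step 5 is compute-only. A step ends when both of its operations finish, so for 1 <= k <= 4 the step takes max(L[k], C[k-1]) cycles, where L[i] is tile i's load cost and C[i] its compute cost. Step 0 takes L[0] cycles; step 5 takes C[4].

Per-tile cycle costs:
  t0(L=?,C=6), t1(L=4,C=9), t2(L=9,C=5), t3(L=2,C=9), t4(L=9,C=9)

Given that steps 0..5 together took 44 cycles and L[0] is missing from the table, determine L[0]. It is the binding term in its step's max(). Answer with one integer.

L[0] = 6

step 0 = dur = L[0]=? = L[0]  (unknown; binding)
step 1 = dur = max(L[1]=4, C[0]=6) = 6
step 2 = dur = max(L[2]=9, C[1]=9) = 9
step 3 = dur = max(L[3]=2, C[2]=5) = 5
step 4 = dur = max(L[4]=9, C[3]=9) = 9
step 5 = dur = C[4]=9 = 9
sum of known step durations = 38
dur[0] = total - known = 44 - 38 = 6
L[0] is the binding max in step 0, so L[0] = dur[0] = 6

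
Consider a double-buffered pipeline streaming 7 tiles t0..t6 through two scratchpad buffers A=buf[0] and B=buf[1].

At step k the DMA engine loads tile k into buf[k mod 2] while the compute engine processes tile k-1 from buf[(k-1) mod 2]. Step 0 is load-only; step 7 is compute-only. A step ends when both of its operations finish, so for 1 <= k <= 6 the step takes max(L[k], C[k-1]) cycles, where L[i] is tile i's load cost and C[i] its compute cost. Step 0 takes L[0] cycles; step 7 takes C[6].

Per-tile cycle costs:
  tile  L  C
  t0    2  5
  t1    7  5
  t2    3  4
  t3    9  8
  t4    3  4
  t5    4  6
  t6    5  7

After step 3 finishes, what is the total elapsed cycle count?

step 0: L[0]=2 → dur=2, Σ=2 | A=load:t0 B=idle [load-only]
step 1: L[1]=7 C[0]=5 → dur=7, Σ=9 | A=compute:t0 B=load:t1 [load-bound]
step 2: L[2]=3 C[1]=5 → dur=5, Σ=14 | A=load:t2 B=compute:t1 [compute-bound]
step 3: L[3]=9 C[2]=4 → dur=9, Σ=23 | A=compute:t2 B=load:t3 [load-bound]
step 4: L[4]=3 C[3]=8 → dur=8, Σ=31 | A=load:t4 B=compute:t3 [compute-bound]
step 5: L[5]=4 C[4]=4 → dur=4, Σ=35 | A=compute:t4 B=load:t5 [tied]
step 6: L[6]=5 C[5]=6 → dur=6, Σ=41 | A=load:t6 B=compute:t5 [compute-bound]
step 7: C[6]=7 → dur=7, Σ=48 | A=compute:t6 B=idle [compute-only]

end_cycle[3] = 23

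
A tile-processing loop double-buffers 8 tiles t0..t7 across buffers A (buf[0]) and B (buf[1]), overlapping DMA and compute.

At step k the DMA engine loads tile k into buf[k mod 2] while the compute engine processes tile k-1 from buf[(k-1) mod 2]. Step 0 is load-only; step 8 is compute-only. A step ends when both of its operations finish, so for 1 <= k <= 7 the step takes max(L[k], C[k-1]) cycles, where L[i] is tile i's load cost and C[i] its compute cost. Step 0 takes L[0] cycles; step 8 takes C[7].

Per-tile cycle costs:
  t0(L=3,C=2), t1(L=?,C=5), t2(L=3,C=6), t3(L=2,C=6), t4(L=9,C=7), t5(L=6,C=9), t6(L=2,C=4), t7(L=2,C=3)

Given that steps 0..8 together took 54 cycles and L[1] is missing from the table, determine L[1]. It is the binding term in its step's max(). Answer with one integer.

L[1] = 8

step 0 → dur = L[0]=3 = 3
step 1 → dur = max(L[1]=?, C[0]=2) = L[1]  (unknown; binding)
step 2 → dur = max(L[2]=3, C[1]=5) = 5
step 3 → dur = max(L[3]=2, C[2]=6) = 6
step 4 → dur = max(L[4]=9, C[3]=6) = 9
step 5 → dur = max(L[5]=6, C[4]=7) = 7
step 6 → dur = max(L[6]=2, C[5]=9) = 9
step 7 → dur = max(L[7]=2, C[6]=4) = 4
step 8 → dur = C[7]=3 = 3
sum of known step durations = 46
dur[1] = total - known = 54 - 46 = 8
L[1] is the binding max in step 1, so L[1] = dur[1] = 8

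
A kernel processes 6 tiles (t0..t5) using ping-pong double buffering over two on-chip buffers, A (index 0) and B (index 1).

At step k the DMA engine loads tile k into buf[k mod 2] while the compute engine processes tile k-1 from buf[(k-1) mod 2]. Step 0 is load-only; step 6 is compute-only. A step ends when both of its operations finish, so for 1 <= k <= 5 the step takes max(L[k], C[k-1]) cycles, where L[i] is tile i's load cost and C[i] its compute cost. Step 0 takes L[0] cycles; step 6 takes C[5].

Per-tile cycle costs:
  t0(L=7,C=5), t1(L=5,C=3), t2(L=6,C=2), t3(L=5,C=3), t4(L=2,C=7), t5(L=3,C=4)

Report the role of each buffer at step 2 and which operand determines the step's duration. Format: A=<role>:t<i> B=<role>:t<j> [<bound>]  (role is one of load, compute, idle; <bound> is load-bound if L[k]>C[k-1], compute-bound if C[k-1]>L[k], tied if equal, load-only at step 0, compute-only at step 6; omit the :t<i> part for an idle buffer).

step 2: A=load:t2 B=compute:t1 [load-bound]

k=0 load=t0/7c comp=- wait=7 total=7
k=1 load=t1/5c comp=t0/5c wait=5 total=12
k=2 load=t2/6c comp=t1/3c wait=6 total=18
k=3 load=t3/5c comp=t2/2c wait=5 total=23
k=4 load=t4/2c comp=t3/3c wait=3 total=26
k=5 load=t5/3c comp=t4/7c wait=7 total=33
k=6 load=- comp=t5/4c wait=4 total=37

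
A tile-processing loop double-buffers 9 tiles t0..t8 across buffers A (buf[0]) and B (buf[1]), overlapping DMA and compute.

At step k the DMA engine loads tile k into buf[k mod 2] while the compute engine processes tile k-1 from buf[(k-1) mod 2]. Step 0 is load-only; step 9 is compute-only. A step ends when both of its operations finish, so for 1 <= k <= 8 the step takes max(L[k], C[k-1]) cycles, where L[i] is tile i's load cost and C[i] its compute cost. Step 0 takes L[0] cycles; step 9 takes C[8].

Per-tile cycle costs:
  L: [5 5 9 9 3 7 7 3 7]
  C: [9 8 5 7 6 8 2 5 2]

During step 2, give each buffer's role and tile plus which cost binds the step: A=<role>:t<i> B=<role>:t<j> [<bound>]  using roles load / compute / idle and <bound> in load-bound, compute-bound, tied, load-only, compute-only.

step 2: A=load:t2 B=compute:t1 [load-bound]

step 0: L[0]=5 → dur=5, Σ=5 | A=load:t0 B=idle [load-only]
step 1: L[1]=5 C[0]=9 → dur=9, Σ=14 | A=compute:t0 B=load:t1 [compute-bound]
step 2: L[2]=9 C[1]=8 → dur=9, Σ=23 | A=load:t2 B=compute:t1 [load-bound]
step 3: L[3]=9 C[2]=5 → dur=9, Σ=32 | A=compute:t2 B=load:t3 [load-bound]
step 4: L[4]=3 C[3]=7 → dur=7, Σ=39 | A=load:t4 B=compute:t3 [compute-bound]
step 5: L[5]=7 C[4]=6 → dur=7, Σ=46 | A=compute:t4 B=load:t5 [load-bound]
step 6: L[6]=7 C[5]=8 → dur=8, Σ=54 | A=load:t6 B=compute:t5 [compute-bound]
step 7: L[7]=3 C[6]=2 → dur=3, Σ=57 | A=compute:t6 B=load:t7 [load-bound]
step 8: L[8]=7 C[7]=5 → dur=7, Σ=64 | A=load:t8 B=compute:t7 [load-bound]
step 9: C[8]=2 → dur=2, Σ=66 | A=compute:t8 B=idle [compute-only]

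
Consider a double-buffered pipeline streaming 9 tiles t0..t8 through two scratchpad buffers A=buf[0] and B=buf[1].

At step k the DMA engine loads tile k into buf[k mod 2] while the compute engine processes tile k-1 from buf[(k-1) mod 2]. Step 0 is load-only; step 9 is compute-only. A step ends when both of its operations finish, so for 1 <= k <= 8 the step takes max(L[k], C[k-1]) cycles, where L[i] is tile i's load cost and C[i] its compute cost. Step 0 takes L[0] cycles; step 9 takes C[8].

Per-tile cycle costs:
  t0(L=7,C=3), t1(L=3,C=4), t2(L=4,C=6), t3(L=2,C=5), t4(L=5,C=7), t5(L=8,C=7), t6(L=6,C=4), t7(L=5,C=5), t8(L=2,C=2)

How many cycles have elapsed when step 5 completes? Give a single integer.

step 0: L[0]=7 → dur=7, Σ=7 | A=load:t0 B=idle [load-only]
step 1: L[1]=3 C[0]=3 → dur=3, Σ=10 | A=compute:t0 B=load:t1 [tied]
step 2: L[2]=4 C[1]=4 → dur=4, Σ=14 | A=load:t2 B=compute:t1 [tied]
step 3: L[3]=2 C[2]=6 → dur=6, Σ=20 | A=compute:t2 B=load:t3 [compute-bound]
step 4: L[4]=5 C[3]=5 → dur=5, Σ=25 | A=load:t4 B=compute:t3 [tied]
step 5: L[5]=8 C[4]=7 → dur=8, Σ=33 | A=compute:t4 B=load:t5 [load-bound]
step 6: L[6]=6 C[5]=7 → dur=7, Σ=40 | A=load:t6 B=compute:t5 [compute-bound]
step 7: L[7]=5 C[6]=4 → dur=5, Σ=45 | A=compute:t6 B=load:t7 [load-bound]
step 8: L[8]=2 C[7]=5 → dur=5, Σ=50 | A=load:t8 B=compute:t7 [compute-bound]
step 9: C[8]=2 → dur=2, Σ=52 | A=compute:t8 B=idle [compute-only]

end_cycle[5] = 33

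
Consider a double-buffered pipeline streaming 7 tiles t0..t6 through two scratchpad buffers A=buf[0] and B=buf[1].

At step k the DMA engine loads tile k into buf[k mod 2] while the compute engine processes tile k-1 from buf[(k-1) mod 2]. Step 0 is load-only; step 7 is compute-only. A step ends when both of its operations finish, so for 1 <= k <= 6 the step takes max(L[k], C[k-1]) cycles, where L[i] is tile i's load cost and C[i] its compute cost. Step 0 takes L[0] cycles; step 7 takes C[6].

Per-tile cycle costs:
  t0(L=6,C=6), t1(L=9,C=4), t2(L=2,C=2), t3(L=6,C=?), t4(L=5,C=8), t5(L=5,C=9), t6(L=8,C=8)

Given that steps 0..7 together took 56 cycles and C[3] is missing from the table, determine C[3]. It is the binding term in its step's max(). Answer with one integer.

step 0 = dur = L[0]=6 = 6
step 1 = dur = max(L[1]=9, C[0]=6) = 9
step 2 = dur = max(L[2]=2, C[1]=4) = 4
step 3 = dur = max(L[3]=6, C[2]=2) = 6
step 4 = dur = max(L[4]=5, C[3]=?) = C[3]  (unknown; binding)
step 5 = dur = max(L[5]=5, C[4]=8) = 8
step 6 = dur = max(L[6]=8, C[5]=9) = 9
step 7 = dur = C[6]=8 = 8
sum of known step durations = 50
dur[4] = total - known = 56 - 50 = 6
C[3] is the binding max in step 4, so C[3] = dur[4] = 6

C[3] = 6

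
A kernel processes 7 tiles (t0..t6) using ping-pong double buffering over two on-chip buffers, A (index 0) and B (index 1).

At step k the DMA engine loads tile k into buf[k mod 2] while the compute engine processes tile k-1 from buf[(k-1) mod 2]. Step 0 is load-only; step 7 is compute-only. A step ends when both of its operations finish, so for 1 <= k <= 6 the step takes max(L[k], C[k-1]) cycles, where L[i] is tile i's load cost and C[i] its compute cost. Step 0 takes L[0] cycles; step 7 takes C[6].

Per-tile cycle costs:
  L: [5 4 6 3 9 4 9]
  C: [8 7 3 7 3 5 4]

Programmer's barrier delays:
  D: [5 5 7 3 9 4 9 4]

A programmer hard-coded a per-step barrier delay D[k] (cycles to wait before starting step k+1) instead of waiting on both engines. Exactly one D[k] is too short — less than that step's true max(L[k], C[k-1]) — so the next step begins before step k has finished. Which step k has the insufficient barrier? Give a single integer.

hazard at step 1

k=0 barrier L[0]=5→5c, D[0]=5 ok
k=1 barrier max(L[1]=4,C[0]=8)→8c, D[1]=5 SHORT
k=2 barrier max(L[2]=6,C[1]=7)→7c, D[2]=7 ok
k=3 barrier max(L[3]=3,C[2]=3)→3c, D[3]=3 ok
k=4 barrier max(L[4]=9,C[3]=7)→9c, D[4]=9 ok
k=5 barrier max(L[5]=4,C[4]=3)→4c, D[5]=4 ok
k=6 barrier max(L[6]=9,C[5]=5)→9c, D[6]=9 ok
k=7 barrier C[6]=4→4c, D[7]=4 ok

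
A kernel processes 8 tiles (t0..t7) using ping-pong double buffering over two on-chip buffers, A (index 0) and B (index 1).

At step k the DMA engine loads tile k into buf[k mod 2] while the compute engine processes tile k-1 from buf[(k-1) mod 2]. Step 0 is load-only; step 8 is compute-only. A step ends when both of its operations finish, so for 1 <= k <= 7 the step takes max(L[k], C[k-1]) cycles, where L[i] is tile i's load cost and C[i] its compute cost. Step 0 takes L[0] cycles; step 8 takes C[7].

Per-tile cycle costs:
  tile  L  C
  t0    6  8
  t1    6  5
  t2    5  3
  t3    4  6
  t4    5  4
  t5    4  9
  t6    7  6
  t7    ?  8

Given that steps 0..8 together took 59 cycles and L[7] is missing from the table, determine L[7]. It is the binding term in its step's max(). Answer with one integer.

step 0 → dur = L[0]=6 = 6
step 1 → dur = max(L[1]=6, C[0]=8) = 8
step 2 → dur = max(L[2]=5, C[1]=5) = 5
step 3 → dur = max(L[3]=4, C[2]=3) = 4
step 4 → dur = max(L[4]=5, C[3]=6) = 6
step 5 → dur = max(L[5]=4, C[4]=4) = 4
step 6 → dur = max(L[6]=7, C[5]=9) = 9
step 7 → dur = max(L[7]=?, C[6]=6) = L[7]  (unknown; binding)
step 8 → dur = C[7]=8 = 8
sum of known step durations = 50
dur[7] = total - known = 59 - 50 = 9
L[7] is the binding max in step 7, so L[7] = dur[7] = 9

L[7] = 9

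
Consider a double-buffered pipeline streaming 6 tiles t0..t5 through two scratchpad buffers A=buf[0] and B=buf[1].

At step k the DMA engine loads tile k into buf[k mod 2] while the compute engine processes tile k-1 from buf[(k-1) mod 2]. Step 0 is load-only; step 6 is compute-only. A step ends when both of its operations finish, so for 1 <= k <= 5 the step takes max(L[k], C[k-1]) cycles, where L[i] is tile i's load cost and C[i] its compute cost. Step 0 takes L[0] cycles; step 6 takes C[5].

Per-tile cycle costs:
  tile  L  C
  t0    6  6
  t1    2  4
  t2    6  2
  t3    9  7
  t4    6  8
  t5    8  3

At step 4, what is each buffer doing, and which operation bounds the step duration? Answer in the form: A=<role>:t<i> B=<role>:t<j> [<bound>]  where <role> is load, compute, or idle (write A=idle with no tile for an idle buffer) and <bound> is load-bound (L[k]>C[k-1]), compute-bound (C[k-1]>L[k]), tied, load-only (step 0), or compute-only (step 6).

step 4: A=load:t4 B=compute:t3 [compute-bound]

[0] DMA t0→A (6c) ∥ CU idle ⇒ 6c, clock 6
[1] DMA t1→B (2c) ∥ CU A:t0 (6c) ⇒ 6c, clock 12
[2] DMA t2→A (6c) ∥ CU B:t1 (4c) ⇒ 6c, clock 18
[3] DMA t3→B (9c) ∥ CU A:t2 (2c) ⇒ 9c, clock 27
[4] DMA t4→A (6c) ∥ CU B:t3 (7c) ⇒ 7c, clock 34
[5] DMA t5→B (8c) ∥ CU A:t4 (8c) ⇒ 8c, clock 42
[6] DMA idle ∥ CU B:t5 (3c) ⇒ 3c, clock 45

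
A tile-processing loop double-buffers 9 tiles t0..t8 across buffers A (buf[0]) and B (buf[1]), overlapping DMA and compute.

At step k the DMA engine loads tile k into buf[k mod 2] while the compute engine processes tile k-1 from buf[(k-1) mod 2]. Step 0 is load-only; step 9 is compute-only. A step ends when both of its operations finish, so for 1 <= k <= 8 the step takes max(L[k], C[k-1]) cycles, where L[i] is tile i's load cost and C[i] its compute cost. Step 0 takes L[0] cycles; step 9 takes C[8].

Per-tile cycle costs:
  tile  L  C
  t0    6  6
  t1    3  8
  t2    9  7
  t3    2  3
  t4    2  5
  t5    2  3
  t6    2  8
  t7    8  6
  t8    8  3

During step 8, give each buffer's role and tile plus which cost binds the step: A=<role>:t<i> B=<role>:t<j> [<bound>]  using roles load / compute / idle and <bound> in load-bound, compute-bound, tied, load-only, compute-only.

[0] DMA t0→A (6c) ∥ CU idle ⇒ 6c, clock 6
[1] DMA t1→B (3c) ∥ CU A:t0 (6c) ⇒ 6c, clock 12
[2] DMA t2→A (9c) ∥ CU B:t1 (8c) ⇒ 9c, clock 21
[3] DMA t3→B (2c) ∥ CU A:t2 (7c) ⇒ 7c, clock 28
[4] DMA t4→A (2c) ∥ CU B:t3 (3c) ⇒ 3c, clock 31
[5] DMA t5→B (2c) ∥ CU A:t4 (5c) ⇒ 5c, clock 36
[6] DMA t6→A (2c) ∥ CU B:t5 (3c) ⇒ 3c, clock 39
[7] DMA t7→B (8c) ∥ CU A:t6 (8c) ⇒ 8c, clock 47
[8] DMA t8→A (8c) ∥ CU B:t7 (6c) ⇒ 8c, clock 55
[9] DMA idle ∥ CU A:t8 (3c) ⇒ 3c, clock 58

step 8: A=load:t8 B=compute:t7 [load-bound]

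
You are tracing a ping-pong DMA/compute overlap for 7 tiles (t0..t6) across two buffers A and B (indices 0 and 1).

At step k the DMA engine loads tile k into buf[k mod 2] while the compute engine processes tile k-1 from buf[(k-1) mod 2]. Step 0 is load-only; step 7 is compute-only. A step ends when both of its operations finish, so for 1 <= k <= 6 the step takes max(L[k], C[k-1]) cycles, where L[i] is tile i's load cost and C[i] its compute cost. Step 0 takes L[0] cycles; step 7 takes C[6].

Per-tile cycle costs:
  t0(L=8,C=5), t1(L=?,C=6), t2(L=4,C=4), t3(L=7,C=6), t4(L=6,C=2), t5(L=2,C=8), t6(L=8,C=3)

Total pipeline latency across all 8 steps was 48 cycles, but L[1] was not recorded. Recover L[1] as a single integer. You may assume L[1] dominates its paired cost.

step 0 | dur = L[0]=8 = 8
step 1 | dur = max(L[1]=?, C[0]=5) = L[1]  (unknown; binding)
step 2 | dur = max(L[2]=4, C[1]=6) = 6
step 3 | dur = max(L[3]=7, C[2]=4) = 7
step 4 | dur = max(L[4]=6, C[3]=6) = 6
step 5 | dur = max(L[5]=2, C[4]=2) = 2
step 6 | dur = max(L[6]=8, C[5]=8) = 8
step 7 | dur = C[6]=3 = 3
sum of known step durations = 40
dur[1] = total - known = 48 - 40 = 8
L[1] is the binding max in step 1, so L[1] = dur[1] = 8

L[1] = 8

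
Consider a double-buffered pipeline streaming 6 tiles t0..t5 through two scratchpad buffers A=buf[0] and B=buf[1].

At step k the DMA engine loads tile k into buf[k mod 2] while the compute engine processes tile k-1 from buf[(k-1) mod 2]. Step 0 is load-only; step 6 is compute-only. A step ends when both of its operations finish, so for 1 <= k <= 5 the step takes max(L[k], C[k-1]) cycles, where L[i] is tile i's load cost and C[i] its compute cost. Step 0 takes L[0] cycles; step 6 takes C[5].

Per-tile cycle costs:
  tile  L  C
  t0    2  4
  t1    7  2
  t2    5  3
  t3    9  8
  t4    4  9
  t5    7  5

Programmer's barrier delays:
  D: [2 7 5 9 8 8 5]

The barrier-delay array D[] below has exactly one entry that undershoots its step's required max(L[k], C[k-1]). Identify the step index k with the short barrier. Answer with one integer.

hazard at step 5

[0] required=L[0]=2=2 vs D=2 ok
[1] required=max(L[1]=7,C[0]=4)=7 vs D=7 ok
[2] required=max(L[2]=5,C[1]=2)=5 vs D=5 ok
[3] required=max(L[3]=9,C[2]=3)=9 vs D=9 ok
[4] required=max(L[4]=4,C[3]=8)=8 vs D=8 ok
[5] required=max(L[5]=7,C[4]=9)=9 vs D=8 SHORT
[6] required=C[5]=5=5 vs D=5 ok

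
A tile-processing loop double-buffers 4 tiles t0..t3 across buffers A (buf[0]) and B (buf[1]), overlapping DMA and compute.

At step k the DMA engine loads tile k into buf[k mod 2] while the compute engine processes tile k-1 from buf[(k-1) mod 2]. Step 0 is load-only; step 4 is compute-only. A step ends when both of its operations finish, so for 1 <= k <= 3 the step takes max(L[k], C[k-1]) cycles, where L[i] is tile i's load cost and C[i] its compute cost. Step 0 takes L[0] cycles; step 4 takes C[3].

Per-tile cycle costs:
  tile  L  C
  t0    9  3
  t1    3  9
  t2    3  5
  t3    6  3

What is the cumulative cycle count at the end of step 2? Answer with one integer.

[0] DMA t0→A (9c) ∥ CU idle ⇒ 9c, clock 9
[1] DMA t1→B (3c) ∥ CU A:t0 (3c) ⇒ 3c, clock 12
[2] DMA t2→A (3c) ∥ CU B:t1 (9c) ⇒ 9c, clock 21
[3] DMA t3→B (6c) ∥ CU A:t2 (5c) ⇒ 6c, clock 27
[4] DMA idle ∥ CU B:t3 (3c) ⇒ 3c, clock 30

end_cycle[2] = 21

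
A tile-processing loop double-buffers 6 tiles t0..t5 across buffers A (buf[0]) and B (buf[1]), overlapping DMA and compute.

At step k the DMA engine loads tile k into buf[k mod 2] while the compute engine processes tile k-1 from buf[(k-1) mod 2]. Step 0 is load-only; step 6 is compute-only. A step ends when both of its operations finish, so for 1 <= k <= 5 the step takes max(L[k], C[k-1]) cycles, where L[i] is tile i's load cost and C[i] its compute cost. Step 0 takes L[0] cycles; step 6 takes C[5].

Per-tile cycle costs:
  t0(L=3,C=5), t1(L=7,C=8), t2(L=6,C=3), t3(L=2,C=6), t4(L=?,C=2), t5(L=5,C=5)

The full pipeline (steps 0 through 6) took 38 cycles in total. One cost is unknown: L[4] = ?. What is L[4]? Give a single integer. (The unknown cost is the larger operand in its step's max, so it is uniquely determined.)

step 0 = dur = L[0]=3 = 3
step 1 = dur = max(L[1]=7, C[0]=5) = 7
step 2 = dur = max(L[2]=6, C[1]=8) = 8
step 3 = dur = max(L[3]=2, C[2]=3) = 3
step 4 = dur = max(L[4]=?, C[3]=6) = L[4]  (unknown; binding)
step 5 = dur = max(L[5]=5, C[4]=2) = 5
step 6 = dur = C[5]=5 = 5
sum of known step durations = 31
dur[4] = total - known = 38 - 31 = 7
L[4] is the binding max in step 4, so L[4] = dur[4] = 7

L[4] = 7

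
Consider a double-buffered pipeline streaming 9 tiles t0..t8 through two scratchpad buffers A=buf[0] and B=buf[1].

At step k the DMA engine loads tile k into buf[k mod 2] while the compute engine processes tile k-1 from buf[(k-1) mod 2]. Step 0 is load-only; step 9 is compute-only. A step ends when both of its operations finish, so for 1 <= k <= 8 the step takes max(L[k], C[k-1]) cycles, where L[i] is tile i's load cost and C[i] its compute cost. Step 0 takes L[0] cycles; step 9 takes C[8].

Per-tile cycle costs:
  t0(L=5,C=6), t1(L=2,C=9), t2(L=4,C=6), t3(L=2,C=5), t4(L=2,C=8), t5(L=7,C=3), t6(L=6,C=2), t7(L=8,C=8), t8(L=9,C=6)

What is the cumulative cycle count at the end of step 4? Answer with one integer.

k=0 load=t0/5c comp=- wait=5 total=5
k=1 load=t1/2c comp=t0/6c wait=6 total=11
k=2 load=t2/4c comp=t1/9c wait=9 total=20
k=3 load=t3/2c comp=t2/6c wait=6 total=26
k=4 load=t4/2c comp=t3/5c wait=5 total=31
k=5 load=t5/7c comp=t4/8c wait=8 total=39
k=6 load=t6/6c comp=t5/3c wait=6 total=45
k=7 load=t7/8c comp=t6/2c wait=8 total=53
k=8 load=t8/9c comp=t7/8c wait=9 total=62
k=9 load=- comp=t8/6c wait=6 total=68

end_cycle[4] = 31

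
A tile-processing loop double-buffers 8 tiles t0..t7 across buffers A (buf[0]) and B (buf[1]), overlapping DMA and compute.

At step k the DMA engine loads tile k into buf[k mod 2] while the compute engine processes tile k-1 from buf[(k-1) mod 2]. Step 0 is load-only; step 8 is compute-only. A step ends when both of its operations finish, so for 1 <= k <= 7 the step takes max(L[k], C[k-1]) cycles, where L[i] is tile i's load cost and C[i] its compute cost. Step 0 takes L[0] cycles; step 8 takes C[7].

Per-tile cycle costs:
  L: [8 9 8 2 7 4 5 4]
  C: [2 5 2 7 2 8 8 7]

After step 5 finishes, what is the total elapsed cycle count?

[0] DMA t0→A (8c) ∥ CU idle ⇒ 8c, clock 8
[1] DMA t1→B (9c) ∥ CU A:t0 (2c) ⇒ 9c, clock 17
[2] DMA t2→A (8c) ∥ CU B:t1 (5c) ⇒ 8c, clock 25
[3] DMA t3→B (2c) ∥ CU A:t2 (2c) ⇒ 2c, clock 27
[4] DMA t4→A (7c) ∥ CU B:t3 (7c) ⇒ 7c, clock 34
[5] DMA t5→B (4c) ∥ CU A:t4 (2c) ⇒ 4c, clock 38
[6] DMA t6→A (5c) ∥ CU B:t5 (8c) ⇒ 8c, clock 46
[7] DMA t7→B (4c) ∥ CU A:t6 (8c) ⇒ 8c, clock 54
[8] DMA idle ∥ CU B:t7 (7c) ⇒ 7c, clock 61

end_cycle[5] = 38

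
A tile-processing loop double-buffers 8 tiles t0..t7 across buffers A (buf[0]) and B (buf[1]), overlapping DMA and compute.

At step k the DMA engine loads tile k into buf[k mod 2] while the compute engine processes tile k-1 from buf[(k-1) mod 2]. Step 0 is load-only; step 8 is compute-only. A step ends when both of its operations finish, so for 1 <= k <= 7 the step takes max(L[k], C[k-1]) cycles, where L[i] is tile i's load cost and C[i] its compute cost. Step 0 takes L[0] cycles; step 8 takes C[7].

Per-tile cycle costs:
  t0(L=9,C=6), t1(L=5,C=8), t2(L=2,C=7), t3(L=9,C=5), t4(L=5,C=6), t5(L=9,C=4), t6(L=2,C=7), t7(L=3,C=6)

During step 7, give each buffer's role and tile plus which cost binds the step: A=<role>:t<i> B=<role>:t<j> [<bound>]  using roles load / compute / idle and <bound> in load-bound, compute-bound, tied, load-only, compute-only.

step 0: L[0]=9 → dur=9, Σ=9 | A=load:t0 B=idle [load-only]
step 1: L[1]=5 C[0]=6 → dur=6, Σ=15 | A=compute:t0 B=load:t1 [compute-bound]
step 2: L[2]=2 C[1]=8 → dur=8, Σ=23 | A=load:t2 B=compute:t1 [compute-bound]
step 3: L[3]=9 C[2]=7 → dur=9, Σ=32 | A=compute:t2 B=load:t3 [load-bound]
step 4: L[4]=5 C[3]=5 → dur=5, Σ=37 | A=load:t4 B=compute:t3 [tied]
step 5: L[5]=9 C[4]=6 → dur=9, Σ=46 | A=compute:t4 B=load:t5 [load-bound]
step 6: L[6]=2 C[5]=4 → dur=4, Σ=50 | A=load:t6 B=compute:t5 [compute-bound]
step 7: L[7]=3 C[6]=7 → dur=7, Σ=57 | A=compute:t6 B=load:t7 [compute-bound]
step 8: C[7]=6 → dur=6, Σ=63 | A=idle B=compute:t7 [compute-only]

step 7: A=compute:t6 B=load:t7 [compute-bound]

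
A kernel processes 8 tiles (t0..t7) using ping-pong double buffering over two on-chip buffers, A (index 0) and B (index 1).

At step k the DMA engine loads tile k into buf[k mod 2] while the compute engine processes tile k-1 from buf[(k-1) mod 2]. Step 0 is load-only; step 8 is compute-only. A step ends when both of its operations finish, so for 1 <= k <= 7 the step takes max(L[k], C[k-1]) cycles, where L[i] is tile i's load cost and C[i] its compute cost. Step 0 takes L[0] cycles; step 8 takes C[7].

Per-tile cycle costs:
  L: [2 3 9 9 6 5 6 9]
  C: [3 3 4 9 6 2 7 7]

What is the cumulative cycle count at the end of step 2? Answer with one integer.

end_cycle[2] = 14

  0. 2=2c; end=2; A:t0 B:-
  1. max(3,3)=3c; end=5; A:t0 B:t1
  2. max(9,3)=9c; end=14; A:t2 B:t1
  3. max(9,4)=9c; end=23; A:t2 B:t3
  4. max(6,9)=9c; end=32; A:t4 B:t3
  5. max(5,6)=6c; end=38; A:t4 B:t5
  6. max(6,2)=6c; end=44; A:t6 B:t5
  7. max(9,7)=9c; end=53; A:t6 B:t7
  8. 7=7c; end=60; A:t6 B:t7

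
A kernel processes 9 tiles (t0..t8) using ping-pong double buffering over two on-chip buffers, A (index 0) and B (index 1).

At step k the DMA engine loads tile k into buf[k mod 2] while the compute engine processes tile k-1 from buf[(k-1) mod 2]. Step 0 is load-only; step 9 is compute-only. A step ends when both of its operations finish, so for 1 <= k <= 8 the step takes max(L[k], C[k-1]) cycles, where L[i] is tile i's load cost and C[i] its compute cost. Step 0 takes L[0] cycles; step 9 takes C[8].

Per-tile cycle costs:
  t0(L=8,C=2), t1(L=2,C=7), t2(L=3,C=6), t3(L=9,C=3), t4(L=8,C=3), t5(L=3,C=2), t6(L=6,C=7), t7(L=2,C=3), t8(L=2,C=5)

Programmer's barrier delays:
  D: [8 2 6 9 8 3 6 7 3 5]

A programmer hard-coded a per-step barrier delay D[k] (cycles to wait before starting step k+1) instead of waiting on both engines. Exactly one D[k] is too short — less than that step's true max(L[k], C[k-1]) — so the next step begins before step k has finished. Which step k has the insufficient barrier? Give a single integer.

k=0 barrier L[0]=8→8c, D[0]=8 ok
k=1 barrier max(L[1]=2,C[0]=2)→2c, D[1]=2 ok
k=2 barrier max(L[2]=3,C[1]=7)→7c, D[2]=6 SHORT
k=3 barrier max(L[3]=9,C[2]=6)→9c, D[3]=9 ok
k=4 barrier max(L[4]=8,C[3]=3)→8c, D[4]=8 ok
k=5 barrier max(L[5]=3,C[4]=3)→3c, D[5]=3 ok
k=6 barrier max(L[6]=6,C[5]=2)→6c, D[6]=6 ok
k=7 barrier max(L[7]=2,C[6]=7)→7c, D[7]=7 ok
k=8 barrier max(L[8]=2,C[7]=3)→3c, D[8]=3 ok
k=9 barrier C[8]=5→5c, D[9]=5 ok

hazard at step 2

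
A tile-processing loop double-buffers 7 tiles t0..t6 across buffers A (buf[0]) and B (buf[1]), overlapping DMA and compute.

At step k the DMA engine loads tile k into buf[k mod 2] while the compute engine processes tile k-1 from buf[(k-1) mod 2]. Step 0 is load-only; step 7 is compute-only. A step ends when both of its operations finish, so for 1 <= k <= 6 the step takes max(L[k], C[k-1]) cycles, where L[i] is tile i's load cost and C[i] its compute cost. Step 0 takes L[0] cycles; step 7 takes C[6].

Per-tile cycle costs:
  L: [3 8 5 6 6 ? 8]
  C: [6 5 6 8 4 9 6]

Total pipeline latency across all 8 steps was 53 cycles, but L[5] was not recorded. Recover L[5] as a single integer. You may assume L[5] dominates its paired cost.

L[5] = 8

step 0: dur = L[0]=3 = 3
step 1: dur = max(L[1]=8, C[0]=6) = 8
step 2: dur = max(L[2]=5, C[1]=5) = 5
step 3: dur = max(L[3]=6, C[2]=6) = 6
step 4: dur = max(L[4]=6, C[3]=8) = 8
step 5: dur = max(L[5]=?, C[4]=4) = L[5]  (unknown; binding)
step 6: dur = max(L[6]=8, C[5]=9) = 9
step 7: dur = C[6]=6 = 6
sum of known step durations = 45
dur[5] = total - known = 53 - 45 = 8
L[5] is the binding max in step 5, so L[5] = dur[5] = 8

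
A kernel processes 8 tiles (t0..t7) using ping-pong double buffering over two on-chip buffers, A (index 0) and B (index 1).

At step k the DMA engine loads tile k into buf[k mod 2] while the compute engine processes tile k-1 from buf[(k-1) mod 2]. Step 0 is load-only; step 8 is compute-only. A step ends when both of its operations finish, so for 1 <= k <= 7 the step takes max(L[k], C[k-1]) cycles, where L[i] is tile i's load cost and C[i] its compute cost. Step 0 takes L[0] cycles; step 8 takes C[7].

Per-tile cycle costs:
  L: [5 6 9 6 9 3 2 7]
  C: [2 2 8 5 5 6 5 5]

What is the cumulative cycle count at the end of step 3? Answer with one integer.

[0] DMA t0→A (5c) ∥ CU idle ⇒ 5c, clock 5
[1] DMA t1→B (6c) ∥ CU A:t0 (2c) ⇒ 6c, clock 11
[2] DMA t2→A (9c) ∥ CU B:t1 (2c) ⇒ 9c, clock 20
[3] DMA t3→B (6c) ∥ CU A:t2 (8c) ⇒ 8c, clock 28
[4] DMA t4→A (9c) ∥ CU B:t3 (5c) ⇒ 9c, clock 37
[5] DMA t5→B (3c) ∥ CU A:t4 (5c) ⇒ 5c, clock 42
[6] DMA t6→A (2c) ∥ CU B:t5 (6c) ⇒ 6c, clock 48
[7] DMA t7→B (7c) ∥ CU A:t6 (5c) ⇒ 7c, clock 55
[8] DMA idle ∥ CU B:t7 (5c) ⇒ 5c, clock 60

end_cycle[3] = 28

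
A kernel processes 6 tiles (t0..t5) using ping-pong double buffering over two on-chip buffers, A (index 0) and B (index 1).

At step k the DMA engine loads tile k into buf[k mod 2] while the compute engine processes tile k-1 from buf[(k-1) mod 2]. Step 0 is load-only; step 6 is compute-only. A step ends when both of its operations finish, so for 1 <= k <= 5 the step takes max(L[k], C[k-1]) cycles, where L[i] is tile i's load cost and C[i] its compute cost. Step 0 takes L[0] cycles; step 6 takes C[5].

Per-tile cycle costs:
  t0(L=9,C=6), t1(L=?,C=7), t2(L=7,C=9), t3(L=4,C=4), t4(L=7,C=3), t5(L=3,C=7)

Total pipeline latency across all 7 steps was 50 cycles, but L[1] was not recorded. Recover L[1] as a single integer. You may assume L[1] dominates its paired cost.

step 0: dur = L[0]=9 = 9
step 1: dur = max(L[1]=?, C[0]=6) = L[1]  (unknown; binding)
step 2: dur = max(L[2]=7, C[1]=7) = 7
step 3: dur = max(L[3]=4, C[2]=9) = 9
step 4: dur = max(L[4]=7, C[3]=4) = 7
step 5: dur = max(L[5]=3, C[4]=3) = 3
step 6: dur = C[5]=7 = 7
sum of known step durations = 42
dur[1] = total - known = 50 - 42 = 8
L[1] is the binding max in step 1, so L[1] = dur[1] = 8

L[1] = 8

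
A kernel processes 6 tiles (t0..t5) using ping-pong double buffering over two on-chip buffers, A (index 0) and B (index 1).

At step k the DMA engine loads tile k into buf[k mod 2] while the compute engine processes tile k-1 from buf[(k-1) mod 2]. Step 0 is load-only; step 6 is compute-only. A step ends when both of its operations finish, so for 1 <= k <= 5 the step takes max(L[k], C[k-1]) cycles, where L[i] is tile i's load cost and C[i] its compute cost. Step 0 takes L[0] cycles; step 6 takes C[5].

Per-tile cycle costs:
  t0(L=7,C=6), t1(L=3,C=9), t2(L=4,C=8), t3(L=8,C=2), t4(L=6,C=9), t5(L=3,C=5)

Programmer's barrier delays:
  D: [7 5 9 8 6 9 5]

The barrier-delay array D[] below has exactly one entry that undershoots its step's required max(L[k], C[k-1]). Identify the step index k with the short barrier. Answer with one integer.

hazard at step 1

k=0 barrier L[0]=7→7c, D[0]=7 ok
k=1 barrier max(L[1]=3,C[0]=6)→6c, D[1]=5 SHORT
k=2 barrier max(L[2]=4,C[1]=9)→9c, D[2]=9 ok
k=3 barrier max(L[3]=8,C[2]=8)→8c, D[3]=8 ok
k=4 barrier max(L[4]=6,C[3]=2)→6c, D[4]=6 ok
k=5 barrier max(L[5]=3,C[4]=9)→9c, D[5]=9 ok
k=6 barrier C[5]=5→5c, D[6]=5 ok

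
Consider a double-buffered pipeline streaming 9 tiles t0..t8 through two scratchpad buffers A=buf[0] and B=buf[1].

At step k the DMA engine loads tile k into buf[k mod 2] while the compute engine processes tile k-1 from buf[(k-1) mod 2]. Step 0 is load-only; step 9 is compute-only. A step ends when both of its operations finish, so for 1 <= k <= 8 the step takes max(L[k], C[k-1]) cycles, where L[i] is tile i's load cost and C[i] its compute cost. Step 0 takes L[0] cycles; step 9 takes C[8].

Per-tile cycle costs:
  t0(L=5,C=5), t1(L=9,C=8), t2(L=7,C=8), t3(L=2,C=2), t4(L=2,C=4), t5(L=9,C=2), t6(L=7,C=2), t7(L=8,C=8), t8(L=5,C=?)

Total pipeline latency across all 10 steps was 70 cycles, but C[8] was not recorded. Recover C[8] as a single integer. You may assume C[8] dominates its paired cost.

step 0: dur = L[0]=5 = 5
step 1: dur = max(L[1]=9, C[0]=5) = 9
step 2: dur = max(L[2]=7, C[1]=8) = 8
step 3: dur = max(L[3]=2, C[2]=8) = 8
step 4: dur = max(L[4]=2, C[3]=2) = 2
step 5: dur = max(L[5]=9, C[4]=4) = 9
step 6: dur = max(L[6]=7, C[5]=2) = 7
step 7: dur = max(L[7]=8, C[6]=2) = 8
step 8: dur = max(L[8]=5, C[7]=8) = 8
step 9: dur = C[8]=? = C[8]  (unknown; binding)
sum of known step durations = 64
dur[9] = total - known = 70 - 64 = 6
C[8] is the binding max in step 9, so C[8] = dur[9] = 6

C[8] = 6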